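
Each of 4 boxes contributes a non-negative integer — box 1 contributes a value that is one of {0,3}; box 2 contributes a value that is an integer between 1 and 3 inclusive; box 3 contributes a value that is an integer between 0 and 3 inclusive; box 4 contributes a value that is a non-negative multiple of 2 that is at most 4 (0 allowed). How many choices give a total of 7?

The generating function for the choices is (1 + x³)·(x + x² + x³)·(1 + x + x² + x³)·(1 + x² + x⁴); the count is [x⁷].
(1 + x³) has coefficients 1,0,0,1 for degrees 0…3.
(x + x² + x³) has coefficients 0,1,1,1,0,0,0,0 for degrees 0…7.
Multiplying by (1 + x + x² + x³) gives running coefficients 0,1,2,3,3,2,1,0 for degrees 0…7.
Finally multiplying by (1 + x² + x⁴), the product of all factors after the first has coefficients 0,1,2,4,5,6,6,5 for degrees 0…7.
[x⁷] = 1·5 + 1·5 = 10.

10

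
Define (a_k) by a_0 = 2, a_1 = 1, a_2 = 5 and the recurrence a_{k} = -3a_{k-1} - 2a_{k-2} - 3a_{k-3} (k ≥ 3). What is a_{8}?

2669

The ordinary generating function has denominator 1 + 3t + 2t^2 + 3t^3.
Iterating the recurrence: a_0,…,a_{8} = 2, 1, 5, -23, 56, -137, 368, -998, 2669.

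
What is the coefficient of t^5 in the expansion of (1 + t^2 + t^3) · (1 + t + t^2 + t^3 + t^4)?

(1 + t^2 + t^3) has coefficients 1,0,1,1 for degrees 0…3.
(1 + t + t^2 + t^3 + t^4) has coefficients 1,1,1,1,1,0 for degrees 0…5.
[t^5] = 1·0 + 1·1 + 1·1 = 2.

2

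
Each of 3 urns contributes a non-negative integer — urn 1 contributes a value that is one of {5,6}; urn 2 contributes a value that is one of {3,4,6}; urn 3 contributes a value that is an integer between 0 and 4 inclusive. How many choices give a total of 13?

5

The generating function for the choices is (z^5 + z^6)·(z^3 + z^4 + z^6)·(1 + z + z^2 + z^3 + z^4); the count is [z^13].
(z^5 + z^6) has coefficients 0,0,0,0,0,1,1 for degrees 0…6.
(z^3 + z^4 + z^6) has coefficients 0,0,0,1,1,0,1,0,0,0,0,0,0,0 for degrees 0…13.
Finally multiplying by (1 + z + z^2 + z^3 + z^4), the product of all factors after the first has coefficients 0,0,0,1,2,2,3,3,2,1,1,0,0,0 for degrees 0…13.
[z^13] = 1·2 + 1·3 = 5.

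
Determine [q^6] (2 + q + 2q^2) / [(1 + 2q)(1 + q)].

The denominator gives the recurrence a_n = −3a_(n−1) − 2a_(n−2) for n ≥ 3; the numerator fixes a_0 = 2, a_1 = -5, a_2 = 13.
Iterating: 2, -5, 13, -29, 61, -125, 253, so a_6 = 253.

253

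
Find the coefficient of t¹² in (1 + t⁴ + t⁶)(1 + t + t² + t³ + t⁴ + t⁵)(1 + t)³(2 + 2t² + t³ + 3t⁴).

(1 + t⁴ + t⁶) has coefficients 1,0,0,0,1,0,1 for degrees 0…6.
(1 + t + t² + t³ + t⁴ + t⁵) has coefficients 1,1,1,1,1,1,0,0,0,0,0,0,0 for degrees 0…12.
Multiplying by (1 + t)³ gives running coefficients 1,4,7,8,8,8,7,4,1,0,0,0,0 for degrees 0…12.
Finally multiplying by (2 + 2t² + t³ + 3t⁴), the product of all factors after the first has coefficients 2,8,16,25,37,51,59,56,48,39,27,13,3 for degrees 0…12.
[t¹²] = 1·3 + 1·48 + 1·59 = 110.

110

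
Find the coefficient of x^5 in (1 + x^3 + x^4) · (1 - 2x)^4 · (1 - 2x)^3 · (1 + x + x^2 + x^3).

(1 + x^3 + x^4) has coefficients 1,0,0,1,1 for degrees 0…4.
(1 - 2x)^4 has coefficients 1,-8,24,-32,16,0 for degrees 0…5.
Multiplying by (1 - 2x)^3 gives running coefficients 1,-14,84,-280,560,-672 for degrees 0…5.
Finally multiplying by (1 + x + x^2 + x^3), the product of all factors after the first has coefficients 1,-13,71,-209,350,-308 for degrees 0…5.
[x^5] = 1·(-308) + 1·71 + 1·(-13) = -250.

-250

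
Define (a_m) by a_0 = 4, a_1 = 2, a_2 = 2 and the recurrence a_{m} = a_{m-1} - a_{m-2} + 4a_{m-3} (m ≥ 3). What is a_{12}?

1192

The ordinary generating function has denominator 1 - y + y^2 - 4y^3.
Iterating the recurrence: a_0,…,a_{12} = 4, 2, 2, 16, 22, 14, 56, 130, 130, 224, 614, 910, 1192.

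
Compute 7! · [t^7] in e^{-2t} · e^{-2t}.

-16384

The EGF product rule gives c_7 = Σ_{k_1+k_2=7} C(7; k_1,k_2) · ∏ g_i(k_i), where e^{-2t} gives (-2)^k; e^{-2t} gives (-2)^k.
g_1(k) for k = 0…7: 1, -2, 4, -8, 16, -32, 64, -128.
g_2(k) for k = 0…7: 1, -2, 4, -8, 16, -32, 64, -128.
c_7 = Σ_k C(7,k)·g_1(k)·g_2(7−k) = 1·1·(-128) + 7·(-2)·64 + 21·4·(-32) + 35·(-8)·16 + 35·16·(-8) + 21·(-32)·4 + 7·64·(-2) + 1·(-128)·1 = −128 − 896 − 2688 − 4480 − 4480 − 2688 − 896 − 128 = -16384.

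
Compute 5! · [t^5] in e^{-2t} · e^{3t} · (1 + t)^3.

136

The EGF product rule gives c_5 = Σ_{k_1+k_2+k_3=5} C(5; k_1,k_2,k_3) · ∏ g_i(k_i), where e^{-2t} gives (-2)^k; e^{3t} gives (3)^k; (1+t)^3 gives the falling factorial (3)_k.
g_1(k) for k = 0…5: 1, -2, 4, -8, 16, -32.
g_2(k) for k = 0…5: 1, 3, 9, 27, 81, 243.
g_3(k) for k = 0…5: 1, 3, 6, 6, 0, 0.
First combine the last two factors: h(k) = Σ_j C(k,j)·g_2(j)·g_3(k−j) for k = 0…5: 1, 6, 33, 168, 801, 3618.
c_5 = Σ_k C(5,k)·g_1(k)·h(5−k) = 1·1·3618 + 5·(-2)·801 + 10·4·168 + 10·(-8)·33 + 5·16·6 + 1·(-32)·1 = 3618 − 8010 + 6720 − 2640 + 480 − 32 = 136.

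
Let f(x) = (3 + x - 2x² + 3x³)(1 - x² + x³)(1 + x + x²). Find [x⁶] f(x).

(3 + x - 2x² + 3x³) has coefficients 3,1,-2,3 for degrees 0…3.
(1 - x² + x³) has coefficients 1,0,-1,1,0,0,0 for degrees 0…6.
Finally multiplying by (1 + x + x²), the product of all factors after the first has coefficients 1,1,0,0,0,1,0 for degrees 0…6.
[x⁶] = 3·0 + 1·1 − 2·0 + 3·0 = 1.

1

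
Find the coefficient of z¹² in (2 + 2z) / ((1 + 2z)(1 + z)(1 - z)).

5462

Partial fractions give a closed form: a_n = (4/3)·(-2)^n + (2/3)·1^n.
At n = 12: a_12 = 5462.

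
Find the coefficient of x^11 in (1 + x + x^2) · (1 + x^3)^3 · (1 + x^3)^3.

(1 + x + x^2) has coefficients 1,1,1 for degrees 0…2.
(1 + x^3)^3 has coefficients 1,0,0,3,0,0,3,0,0,1,0,0 for degrees 0…11.
Finally multiplying by (1 + x^3)^3, the product of all factors after the first has coefficients 1,0,0,6,0,0,15,0,0,20,0,0 for degrees 0…11.
[x^11] = 1·0 + 1·0 + 1·20 = 20.

20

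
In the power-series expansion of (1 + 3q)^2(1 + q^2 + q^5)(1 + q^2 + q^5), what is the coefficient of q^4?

(1 + 3q)^2 has coefficients 1,6,9 for degrees 0…2.
(1 + q^2 + q^5) has coefficients 1,0,1,0,0 for degrees 0…4.
Finally multiplying by (1 + q^2 + q^5), the product of all factors after the first has coefficients 1,0,2,0,1 for degrees 0…4.
[q^4] = 1·1 + 6·0 + 9·2 = 19.

19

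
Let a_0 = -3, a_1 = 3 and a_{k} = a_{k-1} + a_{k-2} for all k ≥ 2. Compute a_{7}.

15

The ordinary generating function has denominator 1 - x - x^2.
Iterating the recurrence: a_0,…,a_{7} = -3, 3, 0, 3, 3, 6, 9, 15.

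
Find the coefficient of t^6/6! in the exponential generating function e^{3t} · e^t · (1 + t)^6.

414160

The EGF product rule gives c_6 = Σ_{k_1+k_2+k_3=6} C(6; k_1,k_2,k_3) · ∏ g_i(k_i), where e^{3t} gives (3)^k; e^t gives (1)^k; (1+t)^6 gives the falling factorial (6)_k.
g_1(k) for k = 0…6: 1, 3, 9, 27, 81, 243, 729.
g_2(k) for k = 0…6: 1, 1, 1, 1, 1, 1, 1.
g_3(k) for k = 0…6: 1, 6, 30, 120, 360, 720, 720.
First combine the last two factors: h(k) = Σ_j C(k,j)·g_2(j)·g_3(k−j) for k = 0…6: 1, 7, 43, 229, 1045, 4051, 13327.
c_6 = Σ_k C(6,k)·g_1(k)·h(6−k) = 1·1·13327 + 6·3·4051 + 15·9·1045 + 20·27·229 + 15·81·43 + 6·243·7 + 1·729·1 = 13327 + 72918 + 141075 + 123660 + 52245 + 10206 + 729 = 414160.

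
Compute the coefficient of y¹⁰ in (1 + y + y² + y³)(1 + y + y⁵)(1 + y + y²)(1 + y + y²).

(1 + y + y² + y³) has coefficients 1,1,1,1 for degrees 0…3.
(1 + y + y⁵) has coefficients 1,1,0,0,0,1,0,0,0,0,0 for degrees 0…10.
Multiplying by (1 + y + y²) gives running coefficients 1,2,2,1,0,1,1,1,0,0,0 for degrees 0…10.
Finally multiplying by (1 + y + y²), the product of all factors after the first has coefficients 1,3,5,5,3,2,2,3,2,1,0 for degrees 0…10.
[y¹⁰] = 1·0 + 1·1 + 1·2 + 1·3 = 6.

6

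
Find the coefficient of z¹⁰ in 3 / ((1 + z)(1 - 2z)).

The denominator gives the recurrence a_n = a_(n−1) + 2a_(n−2) for n ≥ 2; the numerator fixes a_0 = 3, a_1 = 3.
Iterating: 3, 3, 9, 15, 33, 63, 129, 255, 513, 1023, 2049, so a_10 = 2049.

2049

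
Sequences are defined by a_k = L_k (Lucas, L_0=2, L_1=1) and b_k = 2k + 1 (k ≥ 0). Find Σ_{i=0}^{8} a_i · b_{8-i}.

496

This is [x^8] in the product of the two ordinary generating functions.
Σ = 2·17 + 1·15 + 3·13 + 4·11 + 7·9 + 11·7 + 18·5 + 29·3 + 47·1 = 496.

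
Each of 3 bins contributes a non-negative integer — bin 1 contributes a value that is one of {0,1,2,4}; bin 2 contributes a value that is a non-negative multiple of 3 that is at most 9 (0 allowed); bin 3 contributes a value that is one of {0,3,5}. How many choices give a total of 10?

The generating function for the choices is (1 + q + q² + q⁴)·(1 + q³ + q⁶ + q⁹)·(1 + q³ + q⁵); the count is [q¹⁰].
(1 + q + q² + q⁴) has coefficients 1,1,1,0,1 for degrees 0…4.
(1 + q³ + q⁶ + q⁹) has coefficients 1,0,0,1,0,0,1,0,0,1,0 for degrees 0…10.
Finally multiplying by (1 + q³ + q⁵), the product of all factors after the first has coefficients 1,0,0,2,0,1,2,0,1,2,0 for degrees 0…10.
[q¹⁰] = 1·0 + 1·2 + 1·1 + 1·2 = 5.

5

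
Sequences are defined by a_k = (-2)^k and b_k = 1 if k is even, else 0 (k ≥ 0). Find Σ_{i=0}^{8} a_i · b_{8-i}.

Write out a_i and b_{8-i} for i = 0,…,8 and sum the products.
Σ = 1·1 − 2·0 + 4·1 − 8·0 + 16·1 − 32·0 + 64·1 − 128·0 + 256·1 = 341.

341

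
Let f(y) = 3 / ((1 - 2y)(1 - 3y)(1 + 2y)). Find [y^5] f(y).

The denominator gives the recurrence a_n = 3a_(n−1) + 4a_(n−2) − 12a_(n−3) for n ≥ 3; the numerator fixes a_0 = 3, a_1 = 9, a_2 = 39.
Iterating: 3, 9, 39, 117, 399, 1197, so a_5 = 1197.

1197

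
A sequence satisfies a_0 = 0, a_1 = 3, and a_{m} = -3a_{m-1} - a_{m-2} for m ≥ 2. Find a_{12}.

The ordinary generating function has denominator 1 + 3q + q^2.
Iterating the recurrence: a_0,…,a_{12} = 0, 3, -9, 24, -63, 165, -432, 1131, -2961, 7752, -20295, 53133, -139104.

-139104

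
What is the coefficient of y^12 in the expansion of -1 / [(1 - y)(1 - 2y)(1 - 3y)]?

Partial fractions give a closed form: a_n = (-1/2)·1^n + (4)·2^n + (-9/2)·3^n.
At n = 12: a_12 = -2375101.

-2375101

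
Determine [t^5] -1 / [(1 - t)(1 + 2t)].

21

Partial fractions give a closed form: a_n = (-1/3)·1^n + (-2/3)·(-2)^n.
At n = 5: a_5 = 21.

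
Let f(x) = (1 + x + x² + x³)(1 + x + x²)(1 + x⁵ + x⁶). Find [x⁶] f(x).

3

(1 + x + x² + x³) has coefficients 1,1,1,1 for degrees 0…3.
(1 + x + x²) has coefficients 1,1,1,0,0,0,0 for degrees 0…6.
Finally multiplying by (1 + x⁵ + x⁶), the product of all factors after the first has coefficients 1,1,1,0,0,1,2 for degrees 0…6.
[x⁶] = 1·2 + 1·1 + 1·0 + 1·0 = 3.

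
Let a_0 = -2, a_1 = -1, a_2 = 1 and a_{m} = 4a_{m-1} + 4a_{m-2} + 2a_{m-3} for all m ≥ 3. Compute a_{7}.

The ordinary generating function has denominator 1 - 4t - 4t^2 - 2t^3.
Iterating the recurrence: a_0,…,a_{7} = -2, -1, 1, -4, -14, -70, -344, -1684.

-1684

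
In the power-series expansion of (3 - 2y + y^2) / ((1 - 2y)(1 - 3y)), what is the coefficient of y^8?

46962

The denominator gives the recurrence a_n = 5a_(n−1) − 6a_(n−2) for n ≥ 3; the numerator fixes a_0 = 3, a_1 = 13, a_2 = 48.
Iterating: 3, 13, 48, 162, 522, 1638, 5058, 15462, 46962, so a_8 = 46962.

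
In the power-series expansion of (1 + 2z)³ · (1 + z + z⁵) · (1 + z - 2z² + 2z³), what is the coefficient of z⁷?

32

(1 + 2z)³ has coefficients 1,6,12,8 for degrees 0…3.
(1 + z + z⁵) has coefficients 1,1,0,0,0,1,0,0 for degrees 0…7.
Finally multiplying by (1 + z - 2z² + 2z³), the product of all factors after the first has coefficients 1,2,-1,0,2,1,1,-2 for degrees 0…7.
[z⁷] = 1·(-2) + 6·1 + 12·1 + 8·2 = 32.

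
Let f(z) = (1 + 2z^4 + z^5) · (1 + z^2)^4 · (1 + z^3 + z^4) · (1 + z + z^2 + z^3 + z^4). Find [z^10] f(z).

93

(1 + 2z^4 + z^5) has coefficients 1,0,0,0,2,1 for degrees 0…5.
(1 + z^2)^4 has coefficients 1,0,4,0,6,0,4,0,1,0,0 for degrees 0…10.
Multiplying by (1 + z^3 + z^4) gives running coefficients 1,0,4,1,7,4,8,6,7,4,4 for degrees 0…10.
Finally multiplying by (1 + z + z^2 + z^3 + z^4), the product of all factors after the first has coefficients 1,1,5,6,13,16,24,26,32,29,29 for degrees 0…10.
[z^10] = 1·29 + 2·24 + 1·16 = 93.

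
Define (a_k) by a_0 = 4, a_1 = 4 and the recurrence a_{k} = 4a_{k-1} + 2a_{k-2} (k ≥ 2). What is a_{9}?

809024

The ordinary generating function has denominator 1 - 4q - 2q^2.
Iterating the recurrence: a_0,…,a_{9} = 4, 4, 24, 104, 464, 2064, 9184, 40864, 181824, 809024.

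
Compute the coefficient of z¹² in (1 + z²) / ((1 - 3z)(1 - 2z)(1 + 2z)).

1058786

Partial fractions give a closed form: a_n = (2)·3^n + (-5/4)·2^n + (1/4)·(-2)^n.
At n = 12: a_12 = 1058786.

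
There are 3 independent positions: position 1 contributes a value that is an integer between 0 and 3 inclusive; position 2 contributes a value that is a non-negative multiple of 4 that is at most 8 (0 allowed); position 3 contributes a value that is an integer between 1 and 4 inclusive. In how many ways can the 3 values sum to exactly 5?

The generating function for the choices is (1 + x + x^2 + x^3)·(1 + x^4 + x^8)·(x + x^2 + x^3 + x^4); the count is [x^5].
(1 + x + x^2 + x^3) has coefficients 1,1,1,1 for degrees 0…3.
(1 + x^4 + x^8) has coefficients 1,0,0,0,1,0 for degrees 0…5.
Finally multiplying by (x + x^2 + x^3 + x^4), the product of all factors after the first has coefficients 0,1,1,1,1,1 for degrees 0…5.
[x^5] = 1·1 + 1·1 + 1·1 + 1·1 = 4.

4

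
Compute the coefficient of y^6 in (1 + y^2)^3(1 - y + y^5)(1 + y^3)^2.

-4

(1 + y^2)^3 has coefficients 1,0,3,0,3,0,1 for degrees 0…6.
(1 - y + y^5) has coefficients 1,-1,0,0,0,1,0 for degrees 0…6.
Finally multiplying by (1 + y^3)^2, the product of all factors after the first has coefficients 1,-1,0,2,-2,1,1 for degrees 0…6.
[y^6] = 1·1 + 3·(-2) + 3·0 + 1·1 = -4.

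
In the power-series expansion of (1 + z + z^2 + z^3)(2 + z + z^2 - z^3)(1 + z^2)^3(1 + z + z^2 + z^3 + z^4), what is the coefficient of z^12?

(1 + z + z^2 + z^3) has coefficients 1,1,1,1 for degrees 0…3.
(2 + z + z^2 - z^3) has coefficients 2,1,1,-1,0,0,0,0,0,0,0,0,0 for degrees 0…12.
Multiplying by (1 + z^2)^3 gives running coefficients 2,1,7,2,9,0,5,-2,1,-1,0,0,0 for degrees 0…12.
Finally multiplying by (1 + z + z^2 + z^3 + z^4), the product of all factors after the first has coefficients 2,3,10,12,21,19,23,14,13,3,3,-2,0 for degrees 0…12.
[z^12] = 1·0 + 1·(-2) + 1·3 + 1·3 = 4.

4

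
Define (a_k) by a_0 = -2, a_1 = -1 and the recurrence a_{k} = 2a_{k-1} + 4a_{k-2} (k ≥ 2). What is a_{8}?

The ordinary generating function has denominator 1 - 2x - 4x^2.
Iterating the recurrence: a_0,…,a_{8} = -2, -1, -10, -24, -88, -272, -896, -2880, -9344.

-9344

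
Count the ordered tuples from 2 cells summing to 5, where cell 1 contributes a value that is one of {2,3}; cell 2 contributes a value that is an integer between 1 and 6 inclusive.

2

The generating function for the choices is (q^2 + q^3)·(q + q^2 + q^3 + q^4 + q^5 + q^6); the count is [q^5].
(q^2 + q^3) has coefficients 0,0,1,1 for degrees 0…3.
(q + q^2 + q^3 + q^4 + q^5 + q^6) has coefficients 0,1,1,1,1,1 for degrees 0…5.
[q^5] = 1·1 + 1·1 = 2.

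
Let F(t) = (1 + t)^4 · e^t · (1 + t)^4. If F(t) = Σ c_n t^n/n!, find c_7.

The EGF product rule gives c_7 = Σ_{k_1+k_2+k_3=7} C(7; k_1,k_2,k_3) · ∏ g_i(k_i), where (1+t)^4 gives the falling factorial (4)_k; e^t gives (1)^k; (1+t)^4 gives the falling factorial (4)_k.
g_1(k) for k = 0…7: 1, 4, 12, 24, 24, 0, 0, 0.
g_2(k) for k = 0…7: 1, 1, 1, 1, 1, 1, 1, 1.
g_3(k) for k = 0…7: 1, 4, 12, 24, 24, 0, 0, 0.
First combine the last two factors: h(k) = Σ_j C(k,j)·g_2(j)·g_3(k−j) for k = 0…7: 1, 5, 21, 73, 209, 501, 1045, 1961.
c_7 = Σ_k C(7,k)·g_1(k)·h(7−k) = 1·1·1961 + 7·4·1045 + 21·12·501 + 35·24·209 + 35·24·73 = 1961 + 29260 + 126252 + 175560 + 61320 = 394353.

394353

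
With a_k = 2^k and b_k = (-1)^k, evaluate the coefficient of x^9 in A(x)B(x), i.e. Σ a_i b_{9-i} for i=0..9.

341

The convolution is the t^9 coefficient of A(t)B(t).
Σ = 1·(-1) + 2·1 + 4·(-1) + 8·1 + 16·(-1) + 32·1 + 64·(-1) + 128·1 + 256·(-1) + 512·1 = 341.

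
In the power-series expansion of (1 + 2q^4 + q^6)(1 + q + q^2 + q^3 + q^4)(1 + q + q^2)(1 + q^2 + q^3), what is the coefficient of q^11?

(1 + 2q^4 + q^6) has coefficients 1,0,0,0,2,0,1 for degrees 0…6.
(1 + q + q^2 + q^3 + q^4) has coefficients 1,1,1,1,1,0,0,0,0,0,0,0 for degrees 0…11.
Multiplying by (1 + q + q^2) gives running coefficients 1,2,3,3,3,2,1,0,0,0,0,0 for degrees 0…11.
Finally multiplying by (1 + q^2 + q^3), the product of all factors after the first has coefficients 1,2,4,6,8,8,7,5,3,1,0,0 for degrees 0…11.
[q^11] = 1·0 + 2·5 + 1·8 = 18.

18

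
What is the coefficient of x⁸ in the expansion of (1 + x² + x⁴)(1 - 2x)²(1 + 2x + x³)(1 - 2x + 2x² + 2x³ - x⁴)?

-17

(1 + x² + x⁴) has coefficients 1,0,1,0,1 for degrees 0…4.
(1 - 2x)² has coefficients 1,-4,4,0,0,0,0,0,0 for degrees 0…8.
Multiplying by (1 + 2x + x³) gives running coefficients 1,-2,-4,9,-4,4,0,0,0 for degrees 0…8.
Finally multiplying by (1 - 2x + 2x² + 2x³ - x⁴), the product of all factors after the first has coefficients 1,-4,2,15,-35,24,6,-9,12 for degrees 0…8.
[x⁸] = 1·12 + 1·6 + 1·(-35) = -17.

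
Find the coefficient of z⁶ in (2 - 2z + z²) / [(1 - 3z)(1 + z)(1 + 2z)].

639

Partial fractions give a closed form: a_n = (13/20)·3^n + (-5/4)·(-1)^n + (13/5)·(-2)^n.
At n = 6: a_6 = 639.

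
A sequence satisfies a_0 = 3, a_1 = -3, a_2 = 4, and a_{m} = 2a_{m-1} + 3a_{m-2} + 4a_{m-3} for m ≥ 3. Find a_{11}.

The ordinary generating function has denominator 1 - 2y - 3y^2 - 4y^3.
Iterating the recurrence: a_0,…,a_{11} = 3, -3, 4, 11, 22, 93, 296, 959, 3178, 10417, 34204, 112371.

112371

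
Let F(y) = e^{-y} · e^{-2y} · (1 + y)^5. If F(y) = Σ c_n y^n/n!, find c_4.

21

The EGF product rule gives c_4 = Σ_{k_1+k_2+k_3=4} C(4; k_1,k_2,k_3) · ∏ g_i(k_i), where e^{-y} gives (-1)^k; e^{-2y} gives (-2)^k; (1+y)^5 gives the falling factorial (5)_k.
g_1(k) for k = 0…4: 1, -1, 1, -1, 1.
g_2(k) for k = 0…4: 1, -2, 4, -8, 16.
g_3(k) for k = 0…4: 1, 5, 20, 60, 120.
First combine the last two factors: h(k) = Σ_j C(k,j)·g_2(j)·g_3(k−j) for k = 0…4: 1, 3, 4, -8, -24.
c_4 = Σ_k C(4,k)·g_1(k)·h(4−k) = 1·1·(-24) + 4·(-1)·(-8) + 6·1·4 + 4·(-1)·3 + 1·1·1 = −24 + 32 + 24 − 12 + 1 = 21.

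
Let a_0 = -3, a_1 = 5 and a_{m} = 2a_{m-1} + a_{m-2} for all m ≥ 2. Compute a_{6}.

263

The ordinary generating function has denominator 1 - 2x - x^2.
Iterating the recurrence: a_0,…,a_{6} = -3, 5, 7, 19, 45, 109, 263.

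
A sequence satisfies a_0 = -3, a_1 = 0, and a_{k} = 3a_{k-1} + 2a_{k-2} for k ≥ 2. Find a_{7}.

-2970

The ordinary generating function has denominator 1 - 3z - 2z^2.
Iterating the recurrence: a_0,…,a_{7} = -3, 0, -6, -18, -66, -234, -834, -2970.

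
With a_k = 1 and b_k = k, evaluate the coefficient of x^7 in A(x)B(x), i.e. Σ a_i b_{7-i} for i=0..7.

28

Write out a_i and b_{7-i} for i = 0,…,7 and sum the products.
Σ = 1·7 + 1·6 + 1·5 + 1·4 + 1·3 + 1·2 + 1·1 + 1·0 = 28.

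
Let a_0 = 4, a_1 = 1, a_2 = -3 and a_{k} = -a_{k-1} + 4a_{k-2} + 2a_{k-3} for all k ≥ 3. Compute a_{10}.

The ordinary generating function has denominator 1 + z - 4z^2 - 2z^3.
Iterating the recurrence: a_0,…,a_{10} = 4, 1, -3, 15, -25, 79, -149, 415, -853, 2215, -4797.

-4797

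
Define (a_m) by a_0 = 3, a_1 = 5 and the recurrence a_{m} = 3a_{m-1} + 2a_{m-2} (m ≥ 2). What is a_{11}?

The ordinary generating function has denominator 1 - 3z - 2z^2.
Iterating the recurrence: a_0,…,a_{11} = 3, 5, 21, 73, 261, 929, 3309, 11785, 41973, 149489, 532413, 1896217.

1896217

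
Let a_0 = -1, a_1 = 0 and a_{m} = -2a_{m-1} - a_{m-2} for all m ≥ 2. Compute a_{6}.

5

The ordinary generating function has denominator 1 + 2q + q^2.
Iterating the recurrence: a_0,…,a_{6} = -1, 0, 1, -2, 3, -4, 5.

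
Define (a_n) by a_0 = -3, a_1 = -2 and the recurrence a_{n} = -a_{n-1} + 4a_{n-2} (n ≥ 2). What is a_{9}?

The ordinary generating function has denominator 1 + x - 4x^2.
Iterating the recurrence: a_0,…,a_{9} = -3, -2, -10, 2, -42, 50, -218, 418, -1290, 2962.

2962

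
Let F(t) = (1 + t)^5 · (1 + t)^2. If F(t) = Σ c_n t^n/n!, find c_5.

The EGF product rule gives c_5 = Σ_{k_1+k_2=5} C(5; k_1,k_2) · ∏ g_i(k_i), where (1+t)^5 gives the falling factorial (5)_k; (1+t)^2 gives the falling factorial (2)_k.
g_1(k) for k = 0…5: 1, 5, 20, 60, 120, 120.
g_2(k) for k = 0…5: 1, 2, 2, 0, 0, 0.
c_5 = Σ_k C(5,k)·g_1(k)·g_2(5−k) = 10·60·2 + 5·120·2 + 1·120·1 = 1200 + 1200 + 120 = 2520.

2520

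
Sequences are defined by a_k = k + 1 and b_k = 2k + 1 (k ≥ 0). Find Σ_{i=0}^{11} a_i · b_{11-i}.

The convolution is the x^11 coefficient of A(x)B(x).
Σ = 1·23 + 2·21 + 3·19 + 4·17 + 5·15 + 6·13 + 7·11 + 8·9 + 9·7 + 10·5 + 11·3 + 12·1 = 650.

650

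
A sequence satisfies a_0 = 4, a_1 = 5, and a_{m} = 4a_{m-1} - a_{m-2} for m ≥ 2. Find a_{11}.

2218331

The ordinary generating function has denominator 1 - 4x + x^2.
Iterating the recurrence: a_0,…,a_{11} = 4, 5, 16, 59, 220, 821, 3064, 11435, 42676, 159269, 594400, 2218331.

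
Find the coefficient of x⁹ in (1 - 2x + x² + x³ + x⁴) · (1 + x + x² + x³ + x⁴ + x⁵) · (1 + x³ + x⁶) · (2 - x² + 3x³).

(1 - 2x + x² + x³ + x⁴) has coefficients 1,-2,1,1,1 for degrees 0…4.
(1 + x + x² + x³ + x⁴ + x⁵) has coefficients 1,1,1,1,1,1,0,0,0,0 for degrees 0…9.
Multiplying by (1 + x³ + x⁶) gives running coefficients 1,1,1,2,2,2,2,2,2,1 for degrees 0…9.
Finally multiplying by (2 - x² + 3x³), the product of all factors after the first has coefficients 2,2,1,6,6,5,8,8,8,6 for degrees 0…9.
[x⁹] = 1·6 − 2·8 + 1·8 + 1·8 + 1·5 = 11.

11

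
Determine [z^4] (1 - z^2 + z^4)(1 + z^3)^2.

1

(1 - z^2 + z^4) has coefficients 1,0,-1,0,1 for degrees 0…4.
(1 + z^3)^2 has coefficients 1,0,0,2,0 for degrees 0…4.
[z^4] = 1·0 − 1·0 + 1·1 = 1.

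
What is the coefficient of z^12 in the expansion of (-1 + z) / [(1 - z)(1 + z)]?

-1

The denominator gives the recurrence a_n = a_(n−2) for n ≥ 3; the numerator fixes a_0 = -1, a_1 = 1, a_2 = -1.
Iterating: -1, 1, -1, 1, -1, 1, -1, 1, -1, 1, -1, 1, -1, so a_12 = -1.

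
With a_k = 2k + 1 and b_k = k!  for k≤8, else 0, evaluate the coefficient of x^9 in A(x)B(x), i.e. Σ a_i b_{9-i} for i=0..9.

The convolution is the x^9 coefficient of A(x)B(x).
Σ = 1·0 + 3·40320 + 5·5040 + 7·720 + 9·120 + 11·24 + 13·6 + 15·2 + 17·1 + 19·1 = 152688.

152688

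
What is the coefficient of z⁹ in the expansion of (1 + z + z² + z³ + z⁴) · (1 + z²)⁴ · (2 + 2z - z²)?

(1 + z + z² + z³ + z⁴) has coefficients 1,1,1,1,1 for degrees 0…4.
(1 + z²)⁴ has coefficients 1,0,4,0,6,0,4,0,1,0 for degrees 0…9.
Finally multiplying by (2 + 2z - z²), the product of all factors after the first has coefficients 2,2,7,8,8,12,2,8,-2,2 for degrees 0…9.
[z⁹] = 1·2 + 1·(-2) + 1·8 + 1·2 + 1·12 = 22.

22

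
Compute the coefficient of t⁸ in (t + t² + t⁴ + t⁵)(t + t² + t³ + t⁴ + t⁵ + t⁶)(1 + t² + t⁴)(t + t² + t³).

(t + t² + t⁴ + t⁵) has coefficients 0,1,1,0,1,1 for degrees 0…5.
(t + t² + t³ + t⁴ + t⁵ + t⁶) has coefficients 0,1,1,1,1,1,1,0,0 for degrees 0…8.
Multiplying by (1 + t² + t⁴) gives running coefficients 0,1,1,2,2,3,3,2,2 for degrees 0…8.
Finally multiplying by (t + t² + t³), the product of all factors after the first has coefficients 0,0,1,2,4,5,7,8,8 for degrees 0…8.
[t⁸] = 1·8 + 1·7 + 1·4 + 1·2 = 21.

21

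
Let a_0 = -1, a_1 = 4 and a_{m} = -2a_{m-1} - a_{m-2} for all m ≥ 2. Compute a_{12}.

The ordinary generating function has denominator 1 + 2t + t^2.
Iterating the recurrence: a_0,…,a_{12} = -1, 4, -7, 10, -13, 16, -19, 22, -25, 28, -31, 34, -37.

-37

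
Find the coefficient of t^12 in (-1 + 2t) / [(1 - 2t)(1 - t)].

-1

The denominator gives the recurrence a_n = 3a_(n−1) − 2a_(n−2) for n ≥ 2; the numerator fixes a_0 = -1, a_1 = -1.
Iterating: -1, -1, -1, -1, -1, -1, -1, -1, -1, -1, -1, -1, -1, so a_12 = -1.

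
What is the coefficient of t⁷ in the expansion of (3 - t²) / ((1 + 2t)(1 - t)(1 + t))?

-468

Partial fractions give a closed form: a_n = (11/3)·(-2)^n + (1/3)·1^n + (-1)·(-1)^n.
At n = 7: a_7 = -468.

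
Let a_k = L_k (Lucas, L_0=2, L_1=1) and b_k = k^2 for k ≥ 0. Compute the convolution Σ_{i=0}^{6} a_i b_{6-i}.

Write out a_i and b_{6-i} for i = 0,…,6 and sum the products.
Σ = 2·36 + 1·25 + 3·16 + 4·9 + 7·4 + 11·1 + 18·0 = 220.

220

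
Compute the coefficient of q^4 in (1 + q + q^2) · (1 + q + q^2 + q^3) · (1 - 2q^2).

(1 + q + q^2) has coefficients 1,1,1 for degrees 0…2.
(1 + q + q^2 + q^3) has coefficients 1,1,1,1,0 for degrees 0…4.
Finally multiplying by (1 - 2q^2), the product of all factors after the first has coefficients 1,1,-1,-1,-2 for degrees 0…4.
[q^4] = 1·(-2) + 1·(-1) + 1·(-1) = -4.

-4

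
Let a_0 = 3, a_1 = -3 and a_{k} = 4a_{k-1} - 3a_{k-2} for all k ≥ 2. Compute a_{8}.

-19677

The ordinary generating function has denominator 1 - 4t + 3t^2.
Iterating the recurrence: a_0,…,a_{8} = 3, -3, -21, -75, -237, -723, -2181, -6555, -19677.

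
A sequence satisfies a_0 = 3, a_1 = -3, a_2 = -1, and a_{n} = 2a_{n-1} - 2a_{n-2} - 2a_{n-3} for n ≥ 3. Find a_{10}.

The ordinary generating function has denominator 1 - 2z + 2z^2 + 2z^3.
Iterating the recurrence: a_0,…,a_{10} = 3, -3, -1, -2, 4, 14, 24, 12, -52, -176, -272.

-272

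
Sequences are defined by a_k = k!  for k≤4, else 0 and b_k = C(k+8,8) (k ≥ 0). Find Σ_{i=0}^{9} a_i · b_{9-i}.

The convolution is the x^9 coefficient of A(x)B(x).
Σ = 1·24310 + 1·12870 + 2·6435 + 6·3003 + 24·1287 + 0·495 + 0·165 + 0·45 + 0·9 + 0·1 = 98956.

98956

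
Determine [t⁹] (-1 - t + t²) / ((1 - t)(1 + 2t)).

85

The denominator gives the recurrence a_n = −a_(n−1) + 2a_(n−2) for n ≥ 3; the numerator fixes a_0 = -1, a_1 = 0, a_2 = -1.
Iterating: -1, 0, -1, 1, -3, 5, -11, 21, -43, 85, so a_9 = 85.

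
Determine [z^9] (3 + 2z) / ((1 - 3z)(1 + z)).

The denominator gives the recurrence a_n = 2a_(n−1) + 3a_(n−2) for n ≥ 2; the numerator fixes a_0 = 3, a_1 = 8.
Iterating: 3, 8, 25, 74, 223, 668, 2005, 6014, 18043, 54128, so a_9 = 54128.

54128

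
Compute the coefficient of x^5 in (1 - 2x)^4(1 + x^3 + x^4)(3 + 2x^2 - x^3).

-38

(1 - 2x)^4 has coefficients 1,-8,24,-32,16 for degrees 0…4.
(1 + x^3 + x^4) has coefficients 1,0,0,1,1,0 for degrees 0…5.
Finally multiplying by (3 + 2x^2 - x^3), the product of all factors after the first has coefficients 3,0,2,2,3,2 for degrees 0…5.
[x^5] = 1·2 − 8·3 + 24·2 − 32·2 + 16·0 = -38.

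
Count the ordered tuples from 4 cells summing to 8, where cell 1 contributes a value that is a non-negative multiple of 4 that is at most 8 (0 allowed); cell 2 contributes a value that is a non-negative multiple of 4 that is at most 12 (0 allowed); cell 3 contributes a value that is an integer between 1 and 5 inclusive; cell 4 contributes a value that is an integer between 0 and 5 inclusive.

11

The generating function for the choices is (1 + x⁴ + x⁸)·(1 + x⁴ + x⁸ + x¹²)·(x + x² + x³ + x⁴ + x⁵)·(1 + x + x² + x³ + x⁴ + x⁵); the count is [x⁸].
(1 + x⁴ + x⁸) has coefficients 1,0,0,0,1,0,0,0,1 for degrees 0…8.
(1 + x⁴ + x⁸ + x¹²) has coefficients 1,0,0,0,1,0,0,0,1 for degrees 0…8.
Multiplying by (x + x² + x³ + x⁴ + x⁵) gives running coefficients 0,1,1,1,1,2,1,1,1 for degrees 0…8.
Finally multiplying by (1 + x + x² + x³ + x⁴ + x⁵), the product of all factors after the first has coefficients 0,1,2,3,4,6,7,7,7 for degrees 0…8.
[x⁸] = 1·7 + 1·4 + 1·0 = 11.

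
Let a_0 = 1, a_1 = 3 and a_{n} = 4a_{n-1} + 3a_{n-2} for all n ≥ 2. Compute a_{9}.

The ordinary generating function has denominator 1 - 4y - 3y^2.
Iterating the recurrence: a_0,…,a_{9} = 1, 3, 15, 69, 321, 1491, 6927, 32181, 149505, 694563.

694563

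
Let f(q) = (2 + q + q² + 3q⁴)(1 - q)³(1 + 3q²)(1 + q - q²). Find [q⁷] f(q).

7

(2 + q + q² + 3q⁴) has coefficients 2,1,1,0,3 for degrees 0…4.
(1 - q)³ has coefficients 1,-3,3,-1,0,0,0,0 for degrees 0…7.
Multiplying by (1 + 3q²) gives running coefficients 1,-3,6,-10,9,-3,0,0 for degrees 0…7.
Finally multiplying by (1 + q - q²), the product of all factors after the first has coefficients 1,-2,2,-1,-7,16,-12,3 for degrees 0…7.
[q⁷] = 2·3 + 1·(-12) + 1·16 + 3·(-1) = 7.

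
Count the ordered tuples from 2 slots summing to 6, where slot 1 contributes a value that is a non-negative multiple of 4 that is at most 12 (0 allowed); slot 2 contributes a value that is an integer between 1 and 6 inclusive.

2

The generating function for the choices is (1 + z^4 + z^8 + z^12)·(z + z^2 + z^3 + z^4 + z^5 + z^6); the count is [z^6].
(1 + z^4 + z^8 + z^12) has coefficients 1,0,0,0,1,0,0 for degrees 0…6.
(z + z^2 + z^3 + z^4 + z^5 + z^6) has coefficients 0,1,1,1,1,1,1 for degrees 0…6.
[z^6] = 1·1 + 1·1 = 2.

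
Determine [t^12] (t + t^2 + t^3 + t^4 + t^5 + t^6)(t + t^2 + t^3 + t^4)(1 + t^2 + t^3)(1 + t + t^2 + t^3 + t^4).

37

(t + t^2 + t^3 + t^4 + t^5 + t^6) has coefficients 0,1,1,1,1,1,1 for degrees 0…6.
(t + t^2 + t^3 + t^4) has coefficients 0,1,1,1,1,0,0,0,0,0,0,0,0 for degrees 0…12.
Multiplying by (1 + t^2 + t^3) gives running coefficients 0,1,1,2,3,2,2,1,0,0,0,0,0 for degrees 0…12.
Finally multiplying by (1 + t + t^2 + t^3 + t^4), the product of all factors after the first has coefficients 0,1,2,4,7,9,10,10,8,5,3,1,0 for degrees 0…12.
[t^12] = 1·1 + 1·3 + 1·5 + 1·8 + 1·10 + 1·10 = 37.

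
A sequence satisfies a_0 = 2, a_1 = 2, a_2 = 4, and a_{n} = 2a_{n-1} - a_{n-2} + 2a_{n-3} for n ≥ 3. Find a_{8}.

308

The ordinary generating function has denominator 1 - 2t + t^2 - 2t^3.
Iterating the recurrence: a_0,…,a_{8} = 2, 2, 4, 10, 20, 38, 76, 154, 308.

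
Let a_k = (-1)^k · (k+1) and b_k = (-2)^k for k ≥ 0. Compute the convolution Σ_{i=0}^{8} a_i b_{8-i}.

1013

This is [x^8] in the product of the two ordinary generating functions.
Σ = 1·256 − 2·(-128) + 3·64 − 4·(-32) + 5·16 − 6·(-8) + 7·4 − 8·(-2) + 9·1 = 1013.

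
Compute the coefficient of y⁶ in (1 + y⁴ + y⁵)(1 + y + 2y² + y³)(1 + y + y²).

(1 + y⁴ + y⁵) has coefficients 1,0,0,0,1,1 for degrees 0…5.
(1 + y + 2y² + y³) has coefficients 1,1,2,1,0,0,0 for degrees 0…6.
Finally multiplying by (1 + y + y²), the product of all factors after the first has coefficients 1,2,4,4,3,1,0 for degrees 0…6.
[y⁶] = 1·0 + 1·4 + 1·2 = 6.

6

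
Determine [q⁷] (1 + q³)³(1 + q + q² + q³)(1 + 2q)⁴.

283

(1 + q³)³ has coefficients 1,0,0,3,0,0,3,0 for degrees 0…7.
(1 + q + q² + q³) has coefficients 1,1,1,1,0,0,0,0 for degrees 0…7.
Finally multiplying by (1 + 2q)⁴, the product of all factors after the first has coefficients 1,9,33,65,80,72,48,16 for degrees 0…7.
[q⁷] = 1·16 + 3·80 + 3·9 = 283.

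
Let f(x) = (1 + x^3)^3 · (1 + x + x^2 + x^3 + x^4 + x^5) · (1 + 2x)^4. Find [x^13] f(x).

297

(1 + x^3)^3 has coefficients 1,0,0,3,0,0,3,0,0,1 for degrees 0…9.
(1 + x + x^2 + x^3 + x^4 + x^5) has coefficients 1,1,1,1,1,1,0,0,0,0,0,0,0,0 for degrees 0…13.
Finally multiplying by (1 + 2x)^4, the product of all factors after the first has coefficients 1,9,33,65,81,81,80,72,48,16,0,0,0,0 for degrees 0…13.
[x^13] = 1·0 + 3·0 + 3·72 + 1·81 = 297.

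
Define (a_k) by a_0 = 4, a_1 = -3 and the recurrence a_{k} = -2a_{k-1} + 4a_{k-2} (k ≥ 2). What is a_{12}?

2342912

The ordinary generating function has denominator 1 + 2t - 4t^2.
Iterating the recurrence: a_0,…,a_{12} = 4, -3, 22, -56, 200, -624, 2048, -6592, 21376, -69120, 223744, -723968, 2342912.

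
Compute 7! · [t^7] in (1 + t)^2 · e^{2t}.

2368

The EGF product rule gives c_7 = Σ_{k_1+k_2=7} C(7; k_1,k_2) · ∏ g_i(k_i), where (1+t)^2 gives the falling factorial (2)_k; e^{2t} gives (2)^k.
g_1(k) for k = 0…7: 1, 2, 2, 0, 0, 0, 0, 0.
g_2(k) for k = 0…7: 1, 2, 4, 8, 16, 32, 64, 128.
c_7 = Σ_k C(7,k)·g_1(k)·g_2(7−k) = 1·1·128 + 7·2·64 + 21·2·32 = 128 + 896 + 1344 = 2368.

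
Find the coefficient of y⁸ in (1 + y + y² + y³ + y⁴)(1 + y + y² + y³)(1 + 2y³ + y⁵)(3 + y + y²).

54

(1 + y + y² + y³ + y⁴) has coefficients 1,1,1,1,1 for degrees 0…4.
(1 + y + y² + y³) has coefficients 1,1,1,1,0,0,0,0,0 for degrees 0…8.
Multiplying by (1 + 2y³ + y⁵) gives running coefficients 1,1,1,3,2,3,3,1,1 for degrees 0…8.
Finally multiplying by (3 + y + y²), the product of all factors after the first has coefficients 3,4,5,11,10,14,14,9,7 for degrees 0…8.
[y⁸] = 1·7 + 1·9 + 1·14 + 1·14 + 1·10 = 54.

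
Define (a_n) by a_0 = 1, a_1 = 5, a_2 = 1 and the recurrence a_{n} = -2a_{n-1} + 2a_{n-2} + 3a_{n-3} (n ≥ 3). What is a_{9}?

731

The ordinary generating function has denominator 1 + 2q - 2q^2 - 3q^3.
Iterating the recurrence: a_0,…,a_{9} = 1, 5, 1, 11, -5, 35, -47, 149, -287, 731.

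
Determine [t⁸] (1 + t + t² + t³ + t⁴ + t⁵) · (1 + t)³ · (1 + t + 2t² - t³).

(1 + t + t² + t³ + t⁴ + t⁵) has coefficients 1,1,1,1,1,1 for degrees 0…5.
(1 + t)³ has coefficients 1,3,3,1,0,0,0,0,0 for degrees 0…8.
Finally multiplying by (1 + t + 2t² - t³), the product of all factors after the first has coefficients 1,4,8,9,4,-1,-1,0,0 for degrees 0…8.
[t⁸] = 1·0 + 1·0 + 1·(-1) + 1·(-1) + 1·4 + 1·9 = 11.

11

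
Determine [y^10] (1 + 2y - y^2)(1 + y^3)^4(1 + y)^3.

(1 + 2y - y^2) has coefficients 1,2,-1 for degrees 0…2.
(1 + y^3)^4 has coefficients 1,0,0,4,0,0,6,0,0,4,0 for degrees 0…10.
Finally multiplying by (1 + y)^3, the product of all factors after the first has coefficients 1,3,3,5,12,12,10,18,18,10,12 for degrees 0…10.
[y^10] = 1·12 + 2·10 − 1·18 = 14.

14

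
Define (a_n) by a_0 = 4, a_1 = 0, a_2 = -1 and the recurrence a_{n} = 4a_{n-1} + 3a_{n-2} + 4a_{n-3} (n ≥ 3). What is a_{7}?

The ordinary generating function has denominator 1 - 4z - 3z^2 - 4z^3.
Iterating the recurrence: a_0,…,a_{7} = 4, 0, -1, 12, 45, 212, 1031, 4940.

4940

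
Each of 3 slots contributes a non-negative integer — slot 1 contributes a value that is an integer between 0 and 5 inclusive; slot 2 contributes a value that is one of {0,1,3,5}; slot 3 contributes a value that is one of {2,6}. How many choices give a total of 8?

5

The generating function for the choices is (1 + t + t² + t³ + t⁴ + t⁵)·(1 + t + t³ + t⁵)·(t² + t⁶); the count is [t⁸].
(1 + t + t² + t³ + t⁴ + t⁵) has coefficients 1,1,1,1,1,1 for degrees 0…5.
(1 + t + t³ + t⁵) has coefficients 1,1,0,1,0,1,0,0,0 for degrees 0…8.
Finally multiplying by (t² + t⁶), the product of all factors after the first has coefficients 0,0,1,1,0,1,1,2,0 for degrees 0…8.
[t⁸] = 1·0 + 1·2 + 1·1 + 1·1 + 1·0 + 1·1 = 5.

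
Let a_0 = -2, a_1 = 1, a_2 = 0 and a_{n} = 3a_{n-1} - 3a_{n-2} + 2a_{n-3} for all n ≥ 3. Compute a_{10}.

-1027

The ordinary generating function has denominator 1 - 3q + 3q^2 - 2q^3.
Iterating the recurrence: a_0,…,a_{10} = -2, 1, 0, -7, -19, -36, -65, -125, -252, -511, -1027.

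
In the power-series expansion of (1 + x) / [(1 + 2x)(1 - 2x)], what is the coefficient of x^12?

4096

The denominator gives the recurrence a_n = 4a_(n−2) for n ≥ 2; the numerator fixes a_0 = 1, a_1 = 1.
Iterating: 1, 1, 4, 4, 16, 16, 64, 64, 256, 256, 1024, 1024, 4096, so a_12 = 4096.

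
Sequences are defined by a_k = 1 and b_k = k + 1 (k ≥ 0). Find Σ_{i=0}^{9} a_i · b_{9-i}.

55

This is [x^9] in the product of the two ordinary generating functions.
Σ = 1·10 + 1·9 + 1·8 + 1·7 + 1·6 + 1·5 + 1·4 + 1·3 + 1·2 + 1·1 = 55.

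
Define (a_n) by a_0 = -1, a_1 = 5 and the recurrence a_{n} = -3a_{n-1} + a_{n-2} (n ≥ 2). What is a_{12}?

-2477881

The ordinary generating function has denominator 1 + 3y - y^2.
Iterating the recurrence: a_0,…,a_{12} = -1, 5, -16, 53, -175, 578, -1909, 6305, -20824, 68777, -227155, 750242, -2477881.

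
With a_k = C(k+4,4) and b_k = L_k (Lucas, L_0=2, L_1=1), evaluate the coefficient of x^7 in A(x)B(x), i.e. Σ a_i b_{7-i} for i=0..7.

2057

Write out a_i and b_{7-i} for i = 0,…,7 and sum the products.
Σ = 1·29 + 5·18 + 15·11 + 35·7 + 70·4 + 126·3 + 210·1 + 330·2 = 2057.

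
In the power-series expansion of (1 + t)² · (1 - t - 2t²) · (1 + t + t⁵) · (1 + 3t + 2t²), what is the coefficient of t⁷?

-2

(1 + t)² has coefficients 1,2,1 for degrees 0…2.
(1 - t - 2t²) has coefficients 1,-1,-2,0,0,0,0,0 for degrees 0…7.
Multiplying by (1 + t + t⁵) gives running coefficients 1,0,-3,-2,0,1,-1,-2 for degrees 0…7.
Finally multiplying by (1 + 3t + 2t²), the product of all factors after the first has coefficients 1,3,-1,-11,-12,-3,2,-3 for degrees 0…7.
[t⁷] = 1·(-3) + 2·2 + 1·(-3) = -2.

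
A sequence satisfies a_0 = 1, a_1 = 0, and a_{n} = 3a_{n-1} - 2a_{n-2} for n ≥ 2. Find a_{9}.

The ordinary generating function has denominator 1 - 3y + 2y^2.
Iterating the recurrence: a_0,…,a_{9} = 1, 0, -2, -6, -14, -30, -62, -126, -254, -510.

-510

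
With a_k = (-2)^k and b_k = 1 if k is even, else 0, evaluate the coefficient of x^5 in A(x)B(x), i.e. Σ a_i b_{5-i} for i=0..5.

-42

The convolution is the t^5 coefficient of A(t)B(t).
Σ = 1·0 − 2·1 + 4·0 − 8·1 + 16·0 − 32·1 = -42.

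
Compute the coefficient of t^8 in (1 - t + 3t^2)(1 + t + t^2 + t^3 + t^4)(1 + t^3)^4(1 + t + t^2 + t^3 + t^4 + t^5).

(1 - t + 3t^2) has coefficients 1,-1,3 for degrees 0…2.
(1 + t + t^2 + t^3 + t^4) has coefficients 1,1,1,1,1,0,0,0,0 for degrees 0…8.
Multiplying by (1 + t^3)^4 gives running coefficients 1,1,1,5,5,4,10,10,6 for degrees 0…8.
Finally multiplying by (1 + t + t^2 + t^3 + t^4 + t^5), the product of all factors after the first has coefficients 1,2,3,8,13,17,26,35,40 for degrees 0…8.
[t^8] = 1·40 − 1·35 + 3·26 = 83.

83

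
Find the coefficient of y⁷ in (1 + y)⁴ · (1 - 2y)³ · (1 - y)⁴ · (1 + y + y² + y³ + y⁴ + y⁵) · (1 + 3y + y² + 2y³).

69

(1 + y)⁴ has coefficients 1,4,6,4,1 for degrees 0…4.
(1 - 2y)³ has coefficients 1,-6,12,-8,0,0,0,0 for degrees 0…7.
Multiplying by (1 - y)⁴ gives running coefficients 1,-10,42,-96,129,-102,44,-8 for degrees 0…7.
Multiplying by (1 + y + y² + y³ + y⁴ + y⁵) gives running coefficients 1,-9,33,-63,66,-36,7,9 for degrees 0…7.
Finally multiplying by (1 + 3y + y² + 2y³), the product of all factors after the first has coefficients 1,-6,7,29,-108,165,-161,126 for degrees 0…7.
[y⁷] = 1·126 + 4·(-161) + 6·165 + 4·(-108) + 1·29 = 69.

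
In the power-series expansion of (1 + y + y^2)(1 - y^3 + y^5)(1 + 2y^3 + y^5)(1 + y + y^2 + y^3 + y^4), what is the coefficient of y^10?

2

(1 + y + y^2) has coefficients 1,1,1 for degrees 0…2.
(1 - y^3 + y^5) has coefficients 1,0,0,-1,0,1,0,0,0,0,0 for degrees 0…10.
Multiplying by (1 + 2y^3 + y^5) gives running coefficients 1,0,0,1,0,2,-2,0,1,0,1 for degrees 0…10.
Finally multiplying by (1 + y + y^2 + y^3 + y^4), the product of all factors after the first has coefficients 1,1,1,2,2,3,1,1,1,1,0 for degrees 0…10.
[y^10] = 1·0 + 1·1 + 1·1 = 2.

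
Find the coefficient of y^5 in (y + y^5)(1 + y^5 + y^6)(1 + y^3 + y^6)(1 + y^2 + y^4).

2

(y + y^5) has coefficients 0,1,0,0,0,1 for degrees 0…5.
(1 + y^5 + y^6) has coefficients 1,0,0,0,0,1 for degrees 0…5.
Multiplying by (1 + y^3 + y^6) gives running coefficients 1,0,0,1,0,1 for degrees 0…5.
Finally multiplying by (1 + y^2 + y^4), the product of all factors after the first has coefficients 1,0,1,1,1,2 for degrees 0…5.
[y^5] = 1·1 + 1·1 = 2.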